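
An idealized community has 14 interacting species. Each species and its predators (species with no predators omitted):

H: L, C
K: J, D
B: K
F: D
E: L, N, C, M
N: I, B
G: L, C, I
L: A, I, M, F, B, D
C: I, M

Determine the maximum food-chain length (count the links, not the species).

4 links

One longest chain: G → L → B → K → J.
It has 5 species and 4 links.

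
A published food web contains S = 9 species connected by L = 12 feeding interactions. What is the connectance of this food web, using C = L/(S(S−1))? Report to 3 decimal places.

The web has S = 9 species and L = 12 feeding links.
C = L / (S(S−1)) = 12 / 72 = 0.1667 ≈ 0.167.

C = 0.167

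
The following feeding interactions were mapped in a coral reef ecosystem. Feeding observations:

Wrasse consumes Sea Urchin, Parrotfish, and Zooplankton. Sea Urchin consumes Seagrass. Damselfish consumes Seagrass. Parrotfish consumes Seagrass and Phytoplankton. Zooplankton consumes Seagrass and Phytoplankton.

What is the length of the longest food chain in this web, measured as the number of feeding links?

One longest chain: Phytoplankton → Parrotfish → Wrasse.
It has 3 species and 2 links.

2 links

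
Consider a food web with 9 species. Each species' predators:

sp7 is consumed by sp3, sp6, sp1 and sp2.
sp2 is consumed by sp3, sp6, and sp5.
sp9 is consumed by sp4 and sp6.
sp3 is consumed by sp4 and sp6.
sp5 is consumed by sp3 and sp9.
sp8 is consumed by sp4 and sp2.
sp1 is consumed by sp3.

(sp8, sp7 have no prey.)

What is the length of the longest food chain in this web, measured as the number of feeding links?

4 links

One longest chain: sp8 → sp2 → sp5 → sp3 → sp6.
It has 5 species and 4 links.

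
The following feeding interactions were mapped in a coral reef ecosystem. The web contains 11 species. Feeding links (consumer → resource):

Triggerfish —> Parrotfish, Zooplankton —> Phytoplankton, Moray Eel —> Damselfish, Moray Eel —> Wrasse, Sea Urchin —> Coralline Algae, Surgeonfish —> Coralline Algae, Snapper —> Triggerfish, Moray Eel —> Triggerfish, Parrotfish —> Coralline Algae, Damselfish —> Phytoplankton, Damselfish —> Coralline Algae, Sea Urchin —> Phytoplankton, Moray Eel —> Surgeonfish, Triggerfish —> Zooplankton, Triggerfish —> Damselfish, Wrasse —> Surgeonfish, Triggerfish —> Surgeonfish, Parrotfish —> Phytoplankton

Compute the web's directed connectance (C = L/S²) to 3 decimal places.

The web has S = 11 species and L = 18 feeding links.
C = L / S² = 18 / 121 = 0.1488 ≈ 0.149.

C = 0.149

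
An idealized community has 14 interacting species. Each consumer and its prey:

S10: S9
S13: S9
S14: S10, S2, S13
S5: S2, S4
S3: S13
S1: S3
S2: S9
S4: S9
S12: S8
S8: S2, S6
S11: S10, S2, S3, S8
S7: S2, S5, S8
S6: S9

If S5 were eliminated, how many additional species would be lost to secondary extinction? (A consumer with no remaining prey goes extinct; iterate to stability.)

0

Remove S5.
Every predator of it retains at least one other prey: S7 still has S2, S8.
No consumer loses all prey, so no secondary extinctions occur.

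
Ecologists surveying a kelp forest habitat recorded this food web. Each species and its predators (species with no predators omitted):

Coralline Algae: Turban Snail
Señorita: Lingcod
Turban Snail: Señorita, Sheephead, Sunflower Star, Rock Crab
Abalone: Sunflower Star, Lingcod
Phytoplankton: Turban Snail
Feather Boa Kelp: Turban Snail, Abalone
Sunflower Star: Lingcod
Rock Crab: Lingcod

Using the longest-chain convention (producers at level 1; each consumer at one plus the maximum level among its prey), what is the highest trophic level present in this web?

4

Producers (level 1): Feather Boa Kelp, Phytoplankton, Coralline Algae.
Feather Boa Kelp → Turban Snail → Rock Crab → Lingcod gives Lingcod level 4.
No species has a prey at level 4, so no species reaches level 5.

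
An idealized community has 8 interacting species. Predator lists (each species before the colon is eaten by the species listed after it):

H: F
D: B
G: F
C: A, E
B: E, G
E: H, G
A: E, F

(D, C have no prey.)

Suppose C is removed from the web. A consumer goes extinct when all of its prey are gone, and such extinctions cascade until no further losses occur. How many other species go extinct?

1

Remove C.
Round 1: A (all prey gone) → extinct.
No further losses. Total secondary extinctions: 1.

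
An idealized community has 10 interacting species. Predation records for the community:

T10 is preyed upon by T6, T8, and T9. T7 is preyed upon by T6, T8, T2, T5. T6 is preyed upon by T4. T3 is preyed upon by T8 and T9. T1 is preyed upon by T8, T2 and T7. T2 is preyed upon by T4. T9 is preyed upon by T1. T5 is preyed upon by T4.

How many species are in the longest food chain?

One longest chain: T3 → T9 → T1 → T7 → T5 → T4.
It has 6 species and 5 links.

6 species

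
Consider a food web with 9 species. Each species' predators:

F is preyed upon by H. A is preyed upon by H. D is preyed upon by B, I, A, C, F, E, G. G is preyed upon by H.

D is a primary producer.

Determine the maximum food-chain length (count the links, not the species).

One longest chain: D → F → H.
It has 3 species and 2 links.

2 links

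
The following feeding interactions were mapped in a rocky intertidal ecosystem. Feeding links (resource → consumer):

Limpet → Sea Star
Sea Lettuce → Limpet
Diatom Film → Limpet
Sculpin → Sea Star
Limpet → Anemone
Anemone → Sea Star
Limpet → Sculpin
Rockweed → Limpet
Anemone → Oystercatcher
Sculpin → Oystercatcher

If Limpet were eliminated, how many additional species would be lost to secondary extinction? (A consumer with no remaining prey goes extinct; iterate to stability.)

4

Remove Limpet.
Round 1: Sculpin (all prey gone), Anemone (all prey gone) → extinct.
Round 2: Sea Star (all prey gone), Oystercatcher (all prey gone) → extinct.
No further losses. Total secondary extinctions: 4.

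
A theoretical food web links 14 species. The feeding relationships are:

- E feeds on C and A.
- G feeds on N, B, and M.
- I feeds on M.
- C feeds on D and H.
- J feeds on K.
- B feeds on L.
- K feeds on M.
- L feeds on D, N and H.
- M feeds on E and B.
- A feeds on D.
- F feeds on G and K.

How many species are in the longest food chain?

6 species

One longest chain: D → L → B → M → G → F.
It has 6 species and 5 links.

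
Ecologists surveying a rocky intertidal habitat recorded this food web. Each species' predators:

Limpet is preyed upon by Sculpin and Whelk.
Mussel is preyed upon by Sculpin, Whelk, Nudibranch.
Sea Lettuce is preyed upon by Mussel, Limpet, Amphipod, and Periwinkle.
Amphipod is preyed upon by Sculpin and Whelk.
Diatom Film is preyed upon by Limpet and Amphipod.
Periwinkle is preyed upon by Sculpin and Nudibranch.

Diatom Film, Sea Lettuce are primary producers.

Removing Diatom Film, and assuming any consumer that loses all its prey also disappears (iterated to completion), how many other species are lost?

Remove Diatom Film.
Every predator of it retains at least one other prey: Limpet still has Sea Lettuce; Amphipod still has Sea Lettuce.
No consumer loses all prey, so no secondary extinctions occur.

0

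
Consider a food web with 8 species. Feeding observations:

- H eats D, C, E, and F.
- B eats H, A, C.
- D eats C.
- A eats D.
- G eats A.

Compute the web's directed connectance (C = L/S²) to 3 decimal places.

The web has S = 8 species and L = 10 feeding links.
C = L / S² = 10 / 64 = 0.1562 ≈ 0.156.

C = 0.156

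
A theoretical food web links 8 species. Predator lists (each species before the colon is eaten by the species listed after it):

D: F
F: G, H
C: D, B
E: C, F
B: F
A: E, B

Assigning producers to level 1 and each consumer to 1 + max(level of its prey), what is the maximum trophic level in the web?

Producers (level 1): A.
A → E → C → D → F → G gives G level 6.
No species has a prey at level 6, so no species reaches level 7.

6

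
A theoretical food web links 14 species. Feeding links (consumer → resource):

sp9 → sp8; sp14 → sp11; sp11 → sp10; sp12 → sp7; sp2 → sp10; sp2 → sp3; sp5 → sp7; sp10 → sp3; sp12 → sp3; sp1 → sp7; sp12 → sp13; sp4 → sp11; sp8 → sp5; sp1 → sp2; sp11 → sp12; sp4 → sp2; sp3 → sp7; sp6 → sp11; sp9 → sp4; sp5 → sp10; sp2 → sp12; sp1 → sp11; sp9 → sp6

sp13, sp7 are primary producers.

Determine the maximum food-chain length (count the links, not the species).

5 links

One longest chain: sp7 → sp3 → sp10 → sp5 → sp8 → sp9.
It has 6 species and 5 links.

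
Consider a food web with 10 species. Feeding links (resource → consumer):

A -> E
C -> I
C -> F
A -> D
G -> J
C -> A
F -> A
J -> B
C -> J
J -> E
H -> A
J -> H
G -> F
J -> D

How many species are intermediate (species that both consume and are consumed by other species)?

4

Intermediate species (has both prey and predators): F, J, H, A.
Count: 4.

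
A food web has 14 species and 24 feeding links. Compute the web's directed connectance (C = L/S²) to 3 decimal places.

The web has S = 14 species and L = 24 feeding links.
C = L / S² = 24 / 196 = 0.1224 ≈ 0.122.

C = 0.122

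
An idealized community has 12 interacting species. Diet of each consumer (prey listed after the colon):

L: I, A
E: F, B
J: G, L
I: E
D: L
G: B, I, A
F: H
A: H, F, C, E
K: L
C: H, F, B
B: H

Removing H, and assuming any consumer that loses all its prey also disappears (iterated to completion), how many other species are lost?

Remove H.
Round 1: F (all prey gone), B (all prey gone) → extinct.
Round 2: C (all prey gone), E (all prey gone) → extinct.
Round 3: I (all prey gone), A (all prey gone) → extinct.
Round 4: G (all prey gone), L (all prey gone) → extinct.
Round 5: J (all prey gone), K (all prey gone), D (all prey gone) → extinct.
No further losses. Total secondary extinctions: 11.

11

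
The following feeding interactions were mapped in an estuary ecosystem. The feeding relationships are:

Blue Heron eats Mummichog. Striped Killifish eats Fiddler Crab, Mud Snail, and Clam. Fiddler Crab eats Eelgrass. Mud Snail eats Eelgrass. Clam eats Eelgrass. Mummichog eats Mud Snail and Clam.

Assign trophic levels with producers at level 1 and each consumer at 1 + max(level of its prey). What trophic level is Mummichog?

Eelgrass is a producer → level 1.
Mud Snail eats Eelgrass → level 2.
Mummichog eats Mud Snail (level 2); other prey at levels: Clam 2 → level 3.

Trophic level 3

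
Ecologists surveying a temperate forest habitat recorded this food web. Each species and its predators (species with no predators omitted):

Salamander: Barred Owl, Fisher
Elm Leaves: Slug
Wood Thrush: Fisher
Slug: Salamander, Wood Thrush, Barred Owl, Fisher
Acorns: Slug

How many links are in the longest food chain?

One longest chain: Elm Leaves → Slug → Salamander → Barred Owl.
It has 4 species and 3 links.

3 links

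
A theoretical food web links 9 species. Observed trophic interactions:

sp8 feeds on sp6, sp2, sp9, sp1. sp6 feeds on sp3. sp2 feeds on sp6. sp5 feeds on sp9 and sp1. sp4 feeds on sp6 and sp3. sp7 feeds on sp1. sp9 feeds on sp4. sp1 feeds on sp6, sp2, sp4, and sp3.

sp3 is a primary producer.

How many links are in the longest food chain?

4 links

One longest chain: sp3 → sp6 → sp4 → sp9 → sp8.
It has 5 species and 4 links.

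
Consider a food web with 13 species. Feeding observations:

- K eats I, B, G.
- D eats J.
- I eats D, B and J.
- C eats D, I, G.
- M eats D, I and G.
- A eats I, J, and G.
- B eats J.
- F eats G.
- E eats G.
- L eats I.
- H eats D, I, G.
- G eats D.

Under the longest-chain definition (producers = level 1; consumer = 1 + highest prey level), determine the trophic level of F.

J is a producer → level 1.
D eats J → level 2.
G eats D → level 3.
F eats G → level 4.

Trophic level 4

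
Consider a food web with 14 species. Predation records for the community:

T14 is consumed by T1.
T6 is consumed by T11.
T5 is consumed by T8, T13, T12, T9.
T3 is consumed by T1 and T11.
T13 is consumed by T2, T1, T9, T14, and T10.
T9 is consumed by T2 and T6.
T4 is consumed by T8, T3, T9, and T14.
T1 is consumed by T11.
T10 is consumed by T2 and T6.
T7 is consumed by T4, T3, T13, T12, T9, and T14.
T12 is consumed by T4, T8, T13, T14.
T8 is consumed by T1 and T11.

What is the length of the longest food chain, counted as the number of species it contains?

One longest chain: T7 → T12 → T4 → T14 → T1 → T11.
It has 6 species and 5 links.

6 species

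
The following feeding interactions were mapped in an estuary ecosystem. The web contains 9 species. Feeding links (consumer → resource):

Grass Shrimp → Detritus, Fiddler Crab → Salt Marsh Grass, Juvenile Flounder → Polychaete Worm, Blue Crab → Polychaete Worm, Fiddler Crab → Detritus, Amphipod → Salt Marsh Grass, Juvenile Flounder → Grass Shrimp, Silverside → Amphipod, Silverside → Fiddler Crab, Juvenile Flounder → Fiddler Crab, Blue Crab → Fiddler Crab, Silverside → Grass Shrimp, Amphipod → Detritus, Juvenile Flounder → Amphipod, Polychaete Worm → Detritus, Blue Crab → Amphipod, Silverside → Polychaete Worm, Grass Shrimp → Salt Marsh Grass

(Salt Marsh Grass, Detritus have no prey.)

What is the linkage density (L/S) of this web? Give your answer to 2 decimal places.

L/S = 2.00

There are L = 18 links among S = 9 species.
L/S = 18/9 = 2.0000 ≈ 2.00.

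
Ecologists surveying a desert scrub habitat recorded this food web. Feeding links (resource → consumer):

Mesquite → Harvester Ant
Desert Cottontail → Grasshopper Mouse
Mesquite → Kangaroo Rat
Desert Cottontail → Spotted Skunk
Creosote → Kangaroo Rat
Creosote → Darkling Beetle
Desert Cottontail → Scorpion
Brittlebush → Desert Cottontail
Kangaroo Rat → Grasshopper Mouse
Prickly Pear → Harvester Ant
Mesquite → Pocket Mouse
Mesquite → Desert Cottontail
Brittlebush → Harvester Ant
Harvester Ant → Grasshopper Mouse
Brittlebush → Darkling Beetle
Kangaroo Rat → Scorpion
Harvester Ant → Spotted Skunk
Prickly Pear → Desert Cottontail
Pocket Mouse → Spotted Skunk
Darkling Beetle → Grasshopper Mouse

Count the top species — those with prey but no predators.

Top species (has prey, but nothing eats it): Scorpion, Grasshopper Mouse, Spotted Skunk.
Count: 3.

3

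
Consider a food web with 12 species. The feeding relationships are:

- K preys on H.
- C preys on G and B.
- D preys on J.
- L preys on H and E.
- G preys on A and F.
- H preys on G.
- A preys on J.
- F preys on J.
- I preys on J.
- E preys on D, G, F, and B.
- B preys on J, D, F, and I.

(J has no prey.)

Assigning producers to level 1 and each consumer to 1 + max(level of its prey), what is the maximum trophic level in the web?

Producers (level 1): J.
J → A → G → H → L gives L level 5.
No species has a prey at level 5, so no species reaches level 6.

5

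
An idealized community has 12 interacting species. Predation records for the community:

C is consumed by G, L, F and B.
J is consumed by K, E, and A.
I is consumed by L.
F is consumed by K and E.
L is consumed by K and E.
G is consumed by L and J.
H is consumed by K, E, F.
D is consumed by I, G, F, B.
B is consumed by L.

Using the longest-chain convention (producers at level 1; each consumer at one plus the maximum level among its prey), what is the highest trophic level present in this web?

Producers (level 1): C, H, D.
C → B → L → E gives E level 4.
No species has a prey at level 4, so no species reaches level 5.

4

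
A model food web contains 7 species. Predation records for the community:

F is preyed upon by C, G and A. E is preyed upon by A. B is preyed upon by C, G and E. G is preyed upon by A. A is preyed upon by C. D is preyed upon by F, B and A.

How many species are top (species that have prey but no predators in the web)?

Top species (has prey, but nothing eats it): C.
Count: 1.

1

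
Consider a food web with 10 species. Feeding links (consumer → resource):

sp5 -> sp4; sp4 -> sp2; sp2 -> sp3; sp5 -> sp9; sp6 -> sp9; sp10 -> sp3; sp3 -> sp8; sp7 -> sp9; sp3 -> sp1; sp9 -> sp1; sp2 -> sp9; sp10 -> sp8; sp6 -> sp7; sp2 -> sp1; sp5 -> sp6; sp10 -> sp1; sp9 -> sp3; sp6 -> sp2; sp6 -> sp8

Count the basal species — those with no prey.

2

Basal species (no prey listed): sp1, sp8.
Count: 2.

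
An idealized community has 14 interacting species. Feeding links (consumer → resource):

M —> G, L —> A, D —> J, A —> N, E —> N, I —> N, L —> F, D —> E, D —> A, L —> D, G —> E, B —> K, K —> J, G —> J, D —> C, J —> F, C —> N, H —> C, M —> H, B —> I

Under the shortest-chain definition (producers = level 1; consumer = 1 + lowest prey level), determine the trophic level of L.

F is a producer → level 1.
L eats F → level 2.

Trophic level 2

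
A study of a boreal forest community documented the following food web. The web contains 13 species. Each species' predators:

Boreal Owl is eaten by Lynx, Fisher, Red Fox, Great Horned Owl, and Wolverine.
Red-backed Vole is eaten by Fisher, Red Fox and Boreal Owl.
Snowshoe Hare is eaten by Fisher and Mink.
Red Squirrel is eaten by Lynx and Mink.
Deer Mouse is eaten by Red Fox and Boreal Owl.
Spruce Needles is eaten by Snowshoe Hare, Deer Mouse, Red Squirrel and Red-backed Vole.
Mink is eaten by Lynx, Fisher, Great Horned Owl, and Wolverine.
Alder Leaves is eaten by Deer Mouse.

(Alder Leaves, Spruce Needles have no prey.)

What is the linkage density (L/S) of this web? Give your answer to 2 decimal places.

L/S = 1.77

There are L = 23 links among S = 13 species.
L/S = 23/13 = 1.7692 ≈ 1.77.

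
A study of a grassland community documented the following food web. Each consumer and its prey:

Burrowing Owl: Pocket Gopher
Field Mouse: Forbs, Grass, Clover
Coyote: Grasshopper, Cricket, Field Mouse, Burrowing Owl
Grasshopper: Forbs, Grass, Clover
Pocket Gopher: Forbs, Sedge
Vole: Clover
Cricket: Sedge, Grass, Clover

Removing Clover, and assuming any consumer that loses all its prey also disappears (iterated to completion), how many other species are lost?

Remove Clover.
Round 1: Vole (all prey gone) → extinct.
No further losses. Total secondary extinctions: 1.

1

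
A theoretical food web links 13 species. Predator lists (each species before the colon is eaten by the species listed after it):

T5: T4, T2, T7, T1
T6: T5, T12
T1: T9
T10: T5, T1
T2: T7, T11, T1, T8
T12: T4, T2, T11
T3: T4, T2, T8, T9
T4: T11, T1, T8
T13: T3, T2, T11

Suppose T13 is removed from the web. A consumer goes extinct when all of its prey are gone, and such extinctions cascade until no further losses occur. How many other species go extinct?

Remove T13.
Round 1: T3 (all prey gone) → extinct.
No further losses. Total secondary extinctions: 1.

1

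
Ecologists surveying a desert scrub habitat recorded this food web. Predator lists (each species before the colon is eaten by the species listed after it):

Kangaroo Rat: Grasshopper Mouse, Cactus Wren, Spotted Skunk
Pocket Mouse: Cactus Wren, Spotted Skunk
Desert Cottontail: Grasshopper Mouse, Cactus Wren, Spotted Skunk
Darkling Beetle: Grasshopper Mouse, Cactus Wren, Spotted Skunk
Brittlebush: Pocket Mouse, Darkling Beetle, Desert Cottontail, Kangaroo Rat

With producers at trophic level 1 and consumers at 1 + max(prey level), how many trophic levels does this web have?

3

Producers (level 1): Brittlebush.
Brittlebush → Pocket Mouse → Spotted Skunk gives Spotted Skunk level 3.
No species has a prey at level 3, so no species reaches level 4.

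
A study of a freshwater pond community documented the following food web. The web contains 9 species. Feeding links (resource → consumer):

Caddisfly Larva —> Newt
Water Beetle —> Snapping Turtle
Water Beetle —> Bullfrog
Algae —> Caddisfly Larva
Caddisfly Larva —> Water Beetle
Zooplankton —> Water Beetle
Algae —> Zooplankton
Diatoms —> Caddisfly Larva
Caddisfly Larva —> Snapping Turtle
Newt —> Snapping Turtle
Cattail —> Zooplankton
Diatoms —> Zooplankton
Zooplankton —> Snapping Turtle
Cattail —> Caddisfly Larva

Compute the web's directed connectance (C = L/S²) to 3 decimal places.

The web has S = 9 species and L = 14 feeding links.
C = L / S² = 14 / 81 = 0.1728 ≈ 0.173.

C = 0.173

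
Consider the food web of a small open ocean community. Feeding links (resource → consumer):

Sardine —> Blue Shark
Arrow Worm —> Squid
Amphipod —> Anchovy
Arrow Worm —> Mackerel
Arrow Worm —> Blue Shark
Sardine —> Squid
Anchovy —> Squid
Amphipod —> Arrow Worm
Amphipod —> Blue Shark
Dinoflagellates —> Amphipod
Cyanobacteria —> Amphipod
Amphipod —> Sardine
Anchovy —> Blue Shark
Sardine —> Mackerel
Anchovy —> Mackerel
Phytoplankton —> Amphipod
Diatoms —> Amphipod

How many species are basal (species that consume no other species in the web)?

4

Basal species (no prey listed): Diatoms, Dinoflagellates, Cyanobacteria, Phytoplankton.
Count: 4.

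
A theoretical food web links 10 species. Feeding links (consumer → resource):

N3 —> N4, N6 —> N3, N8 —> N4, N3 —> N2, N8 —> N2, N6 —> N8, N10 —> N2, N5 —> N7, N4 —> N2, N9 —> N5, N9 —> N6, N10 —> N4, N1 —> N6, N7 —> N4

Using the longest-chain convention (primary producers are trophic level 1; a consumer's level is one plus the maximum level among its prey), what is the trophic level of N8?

N2 is a producer → level 1.
N4 eats N2 → level 2.
N8 eats N4 (level 2); other prey at levels: N2 1 → level 3.

Trophic level 3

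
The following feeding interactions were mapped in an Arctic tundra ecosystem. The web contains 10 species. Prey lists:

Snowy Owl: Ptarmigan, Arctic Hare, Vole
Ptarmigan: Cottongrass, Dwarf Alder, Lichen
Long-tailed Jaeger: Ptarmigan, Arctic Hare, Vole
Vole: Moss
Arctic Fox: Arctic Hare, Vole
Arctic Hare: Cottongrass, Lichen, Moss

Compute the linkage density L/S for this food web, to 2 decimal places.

There are L = 15 links among S = 10 species.
L/S = 15/10 = 1.5000 ≈ 1.50.

L/S = 1.50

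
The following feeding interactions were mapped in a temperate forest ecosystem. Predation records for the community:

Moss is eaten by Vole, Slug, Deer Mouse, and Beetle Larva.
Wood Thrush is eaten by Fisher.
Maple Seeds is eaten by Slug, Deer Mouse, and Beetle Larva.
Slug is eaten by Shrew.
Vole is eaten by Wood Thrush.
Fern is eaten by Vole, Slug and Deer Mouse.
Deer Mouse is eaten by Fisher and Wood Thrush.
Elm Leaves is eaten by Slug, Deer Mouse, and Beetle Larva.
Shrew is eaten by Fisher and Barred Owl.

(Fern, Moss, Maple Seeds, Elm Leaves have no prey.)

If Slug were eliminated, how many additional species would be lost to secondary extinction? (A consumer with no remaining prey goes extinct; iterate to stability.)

2

Remove Slug.
Round 1: Shrew (all prey gone) → extinct.
Round 2: Barred Owl (all prey gone) → extinct.
No further losses. Total secondary extinctions: 2.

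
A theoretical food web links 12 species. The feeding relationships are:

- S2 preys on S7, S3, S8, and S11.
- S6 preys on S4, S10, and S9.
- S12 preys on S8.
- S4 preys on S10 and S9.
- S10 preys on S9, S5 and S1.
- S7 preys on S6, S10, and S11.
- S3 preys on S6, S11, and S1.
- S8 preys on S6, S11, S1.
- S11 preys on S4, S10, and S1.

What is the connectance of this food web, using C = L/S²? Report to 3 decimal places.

C = 0.174

The web has S = 12 species and L = 25 feeding links.
C = L / S² = 25 / 144 = 0.1736 ≈ 0.174.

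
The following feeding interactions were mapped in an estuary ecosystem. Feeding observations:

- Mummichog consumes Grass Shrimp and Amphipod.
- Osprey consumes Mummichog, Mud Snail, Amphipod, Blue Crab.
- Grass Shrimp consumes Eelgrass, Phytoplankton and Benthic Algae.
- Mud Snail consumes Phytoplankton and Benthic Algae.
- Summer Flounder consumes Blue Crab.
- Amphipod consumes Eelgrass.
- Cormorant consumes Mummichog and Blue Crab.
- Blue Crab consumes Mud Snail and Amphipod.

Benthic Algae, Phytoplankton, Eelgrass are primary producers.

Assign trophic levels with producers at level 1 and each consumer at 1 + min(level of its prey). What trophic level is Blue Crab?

Trophic level 3

Benthic Algae is a producer → level 1.
Mud Snail eats Benthic Algae → level 2.
Blue Crab eats Mud Snail → level 3.
No prey of Blue Crab is below level 2, so 3 is the minimum.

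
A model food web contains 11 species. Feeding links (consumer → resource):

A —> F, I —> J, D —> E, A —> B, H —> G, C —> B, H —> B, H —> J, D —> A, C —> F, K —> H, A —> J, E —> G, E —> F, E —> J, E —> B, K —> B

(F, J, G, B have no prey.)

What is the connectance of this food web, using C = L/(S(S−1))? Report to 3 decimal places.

The web has S = 11 species and L = 17 feeding links.
C = L / (S(S−1)) = 17 / 110 = 0.1545 ≈ 0.155.

C = 0.155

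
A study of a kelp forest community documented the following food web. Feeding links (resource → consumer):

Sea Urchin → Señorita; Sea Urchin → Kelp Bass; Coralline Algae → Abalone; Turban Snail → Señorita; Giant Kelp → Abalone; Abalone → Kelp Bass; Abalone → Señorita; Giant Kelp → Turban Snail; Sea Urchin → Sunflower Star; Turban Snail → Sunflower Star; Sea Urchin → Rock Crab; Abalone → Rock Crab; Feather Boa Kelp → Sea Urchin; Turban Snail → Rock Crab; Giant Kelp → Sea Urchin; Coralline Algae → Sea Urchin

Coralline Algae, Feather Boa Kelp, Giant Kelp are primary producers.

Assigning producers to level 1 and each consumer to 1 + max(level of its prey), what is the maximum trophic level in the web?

Producers (level 1): Coralline Algae, Feather Boa Kelp, Giant Kelp.
Coralline Algae → Sea Urchin → Kelp Bass gives Kelp Bass level 3.
No species has a prey at level 3, so no species reaches level 4.

3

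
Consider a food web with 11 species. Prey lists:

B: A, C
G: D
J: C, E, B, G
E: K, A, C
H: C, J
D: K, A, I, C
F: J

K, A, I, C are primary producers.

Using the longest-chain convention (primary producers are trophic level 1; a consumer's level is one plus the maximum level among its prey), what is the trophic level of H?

K is a producer → level 1.
D eats K (level 1); other prey at levels: A 1, I 1, C 1 → level 2.
G eats D → level 3.
J eats G (level 3); other prey at levels: C 1, E 2, B 2 → level 4.
H eats J (level 4); other prey at levels: C 1 → level 5.

Trophic level 5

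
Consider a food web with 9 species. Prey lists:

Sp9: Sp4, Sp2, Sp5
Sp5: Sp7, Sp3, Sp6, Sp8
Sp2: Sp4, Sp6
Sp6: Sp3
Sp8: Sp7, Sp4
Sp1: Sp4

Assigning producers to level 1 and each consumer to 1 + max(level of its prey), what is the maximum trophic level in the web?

4

Producers (level 1): Sp7, Sp4, Sp3.
Sp3 → Sp6 → Sp2 → Sp9 gives Sp9 level 4.
No species has a prey at level 4, so no species reaches level 5.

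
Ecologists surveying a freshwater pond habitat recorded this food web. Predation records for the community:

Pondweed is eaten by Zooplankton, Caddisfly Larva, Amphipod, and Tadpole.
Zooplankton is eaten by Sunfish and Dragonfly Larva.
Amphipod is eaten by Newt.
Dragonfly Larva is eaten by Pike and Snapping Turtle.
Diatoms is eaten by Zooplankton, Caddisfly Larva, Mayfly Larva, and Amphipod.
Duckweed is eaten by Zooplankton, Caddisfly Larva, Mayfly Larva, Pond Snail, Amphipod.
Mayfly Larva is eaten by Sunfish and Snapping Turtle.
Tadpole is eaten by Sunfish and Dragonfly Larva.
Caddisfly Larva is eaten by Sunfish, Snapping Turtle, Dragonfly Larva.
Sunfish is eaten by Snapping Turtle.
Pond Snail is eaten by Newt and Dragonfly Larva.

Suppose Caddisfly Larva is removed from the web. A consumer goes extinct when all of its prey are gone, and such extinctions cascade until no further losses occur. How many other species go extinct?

Remove Caddisfly Larva.
Every predator of it retains at least one other prey: Sunfish still has Mayfly Larva, Tadpole, Zooplankton; Dragonfly Larva still has Pond Snail, Tadpole, Zooplankton; Snapping Turtle still has Mayfly Larva, Sunfish, Dragonfly Larva.
No consumer loses all prey, so no secondary extinctions occur.

0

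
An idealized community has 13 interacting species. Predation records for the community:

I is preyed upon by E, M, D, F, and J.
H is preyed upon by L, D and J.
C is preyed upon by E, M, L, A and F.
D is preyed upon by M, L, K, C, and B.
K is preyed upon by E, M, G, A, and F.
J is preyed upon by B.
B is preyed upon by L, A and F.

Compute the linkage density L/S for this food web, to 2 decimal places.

There are L = 27 links among S = 13 species.
L/S = 27/13 = 2.0769 ≈ 2.08.

L/S = 2.08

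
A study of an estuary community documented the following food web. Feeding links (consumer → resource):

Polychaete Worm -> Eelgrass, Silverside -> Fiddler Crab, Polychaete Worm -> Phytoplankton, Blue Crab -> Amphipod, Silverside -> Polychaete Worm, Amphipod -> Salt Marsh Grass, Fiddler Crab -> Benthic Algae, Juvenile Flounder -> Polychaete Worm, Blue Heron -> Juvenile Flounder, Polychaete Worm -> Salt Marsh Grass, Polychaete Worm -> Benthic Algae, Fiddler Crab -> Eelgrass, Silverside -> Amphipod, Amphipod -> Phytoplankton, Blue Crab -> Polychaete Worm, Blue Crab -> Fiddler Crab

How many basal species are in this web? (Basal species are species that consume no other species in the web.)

Basal species (no prey listed): Salt Marsh Grass, Benthic Algae, Eelgrass, Phytoplankton.
Count: 4.

4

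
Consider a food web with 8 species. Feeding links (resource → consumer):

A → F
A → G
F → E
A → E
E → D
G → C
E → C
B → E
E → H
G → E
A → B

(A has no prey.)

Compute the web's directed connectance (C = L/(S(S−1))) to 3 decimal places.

The web has S = 8 species and L = 11 feeding links.
C = L / (S(S−1)) = 11 / 56 = 0.1964 ≈ 0.196.

C = 0.196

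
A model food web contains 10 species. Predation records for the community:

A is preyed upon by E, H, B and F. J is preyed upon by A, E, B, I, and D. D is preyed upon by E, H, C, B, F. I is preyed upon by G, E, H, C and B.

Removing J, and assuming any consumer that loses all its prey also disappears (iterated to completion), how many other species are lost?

Remove J.
Round 1: I (all prey gone), D (all prey gone), A (all prey gone) → extinct.
Round 2: B (all prey gone), E (all prey gone), C (all prey gone), G (all prey gone), H (all prey gone), F (all prey gone) → extinct.
No further losses. Total secondary extinctions: 9.

9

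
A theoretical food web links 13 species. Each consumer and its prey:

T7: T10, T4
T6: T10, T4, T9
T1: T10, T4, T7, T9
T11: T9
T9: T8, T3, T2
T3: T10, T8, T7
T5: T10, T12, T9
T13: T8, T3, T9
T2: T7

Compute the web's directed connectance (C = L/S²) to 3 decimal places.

The web has S = 13 species and L = 23 feeding links.
C = L / S² = 23 / 169 = 0.1361 ≈ 0.136.

C = 0.136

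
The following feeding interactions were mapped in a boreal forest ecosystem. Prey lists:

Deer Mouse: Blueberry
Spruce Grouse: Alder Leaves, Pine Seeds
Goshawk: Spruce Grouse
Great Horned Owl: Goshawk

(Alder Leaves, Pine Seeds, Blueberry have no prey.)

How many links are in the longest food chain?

3 links

One longest chain: Alder Leaves → Spruce Grouse → Goshawk → Great Horned Owl.
It has 4 species and 3 links.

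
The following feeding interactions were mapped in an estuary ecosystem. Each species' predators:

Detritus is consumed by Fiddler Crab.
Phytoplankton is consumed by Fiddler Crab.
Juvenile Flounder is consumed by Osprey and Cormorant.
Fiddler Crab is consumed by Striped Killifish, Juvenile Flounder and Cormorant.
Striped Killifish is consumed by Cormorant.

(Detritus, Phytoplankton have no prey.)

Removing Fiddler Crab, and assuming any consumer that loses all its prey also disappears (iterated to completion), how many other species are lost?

4

Remove Fiddler Crab.
Round 1: Striped Killifish (all prey gone), Juvenile Flounder (all prey gone) → extinct.
Round 2: Osprey (all prey gone), Cormorant (all prey gone) → extinct.
No further losses. Total secondary extinctions: 4.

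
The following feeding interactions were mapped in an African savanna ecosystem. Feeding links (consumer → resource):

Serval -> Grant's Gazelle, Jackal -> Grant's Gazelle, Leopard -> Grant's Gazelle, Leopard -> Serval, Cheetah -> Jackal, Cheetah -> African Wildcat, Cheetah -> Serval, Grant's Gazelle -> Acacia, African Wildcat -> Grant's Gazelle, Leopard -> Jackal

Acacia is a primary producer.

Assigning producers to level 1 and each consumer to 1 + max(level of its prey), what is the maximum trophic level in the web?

Producers (level 1): Acacia.
Acacia → Grant's Gazelle → Jackal → Cheetah gives Cheetah level 4.
No species has a prey at level 4, so no species reaches level 5.

4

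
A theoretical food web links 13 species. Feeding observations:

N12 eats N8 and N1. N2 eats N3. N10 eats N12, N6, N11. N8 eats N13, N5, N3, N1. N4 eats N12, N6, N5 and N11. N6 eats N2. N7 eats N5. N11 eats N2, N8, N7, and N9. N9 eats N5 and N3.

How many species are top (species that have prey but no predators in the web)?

Top species (has prey, but nothing eats it): N10, N4.
Count: 2.

2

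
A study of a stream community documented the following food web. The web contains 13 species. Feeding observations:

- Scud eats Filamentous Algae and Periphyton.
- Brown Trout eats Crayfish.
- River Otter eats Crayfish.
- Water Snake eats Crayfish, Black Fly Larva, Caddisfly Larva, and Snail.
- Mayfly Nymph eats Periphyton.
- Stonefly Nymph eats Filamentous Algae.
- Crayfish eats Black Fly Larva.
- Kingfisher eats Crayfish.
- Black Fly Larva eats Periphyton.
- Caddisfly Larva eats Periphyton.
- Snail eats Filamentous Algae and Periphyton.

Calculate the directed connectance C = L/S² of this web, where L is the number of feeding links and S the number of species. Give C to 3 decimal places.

C = 0.095

The web has S = 13 species and L = 16 feeding links.
C = L / S² = 16 / 169 = 0.0947 ≈ 0.095.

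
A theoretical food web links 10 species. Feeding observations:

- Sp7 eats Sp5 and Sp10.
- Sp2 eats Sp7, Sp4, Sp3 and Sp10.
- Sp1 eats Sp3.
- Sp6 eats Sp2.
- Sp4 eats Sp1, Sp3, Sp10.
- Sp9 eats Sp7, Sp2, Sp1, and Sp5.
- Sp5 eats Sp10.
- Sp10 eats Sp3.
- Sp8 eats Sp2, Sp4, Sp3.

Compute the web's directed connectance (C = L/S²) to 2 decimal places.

C = 0.20

The web has S = 10 species and L = 20 feeding links.
C = L / S² = 20 / 100 = 0.2000 ≈ 0.20.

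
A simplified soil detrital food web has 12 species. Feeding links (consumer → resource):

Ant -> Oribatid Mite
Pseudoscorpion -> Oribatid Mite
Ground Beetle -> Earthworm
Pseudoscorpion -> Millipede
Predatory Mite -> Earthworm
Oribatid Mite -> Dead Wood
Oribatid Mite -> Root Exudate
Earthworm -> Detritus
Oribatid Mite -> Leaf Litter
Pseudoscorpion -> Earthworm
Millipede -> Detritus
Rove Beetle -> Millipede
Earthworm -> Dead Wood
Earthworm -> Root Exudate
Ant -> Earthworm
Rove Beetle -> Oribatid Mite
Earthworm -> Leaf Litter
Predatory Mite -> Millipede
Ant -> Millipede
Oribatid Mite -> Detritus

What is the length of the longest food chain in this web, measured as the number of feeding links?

One longest chain: Detritus → Earthworm → Ground Beetle.
It has 3 species and 2 links.

2 links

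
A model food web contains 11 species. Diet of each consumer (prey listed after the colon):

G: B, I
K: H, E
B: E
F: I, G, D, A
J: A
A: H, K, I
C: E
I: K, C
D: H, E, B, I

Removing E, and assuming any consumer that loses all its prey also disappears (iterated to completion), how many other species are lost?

2

Remove E.
Round 1: C (all prey gone), B (all prey gone) → extinct.
No further losses. Total secondary extinctions: 2.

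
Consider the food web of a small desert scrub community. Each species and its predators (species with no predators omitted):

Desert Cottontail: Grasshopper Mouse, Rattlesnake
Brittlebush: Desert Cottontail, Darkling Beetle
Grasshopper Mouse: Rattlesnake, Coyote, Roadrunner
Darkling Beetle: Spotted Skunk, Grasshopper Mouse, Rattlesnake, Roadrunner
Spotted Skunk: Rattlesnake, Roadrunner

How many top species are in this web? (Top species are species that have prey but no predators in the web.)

3

Top species (has prey, but nothing eats it): Rattlesnake, Coyote, Roadrunner.
Count: 3.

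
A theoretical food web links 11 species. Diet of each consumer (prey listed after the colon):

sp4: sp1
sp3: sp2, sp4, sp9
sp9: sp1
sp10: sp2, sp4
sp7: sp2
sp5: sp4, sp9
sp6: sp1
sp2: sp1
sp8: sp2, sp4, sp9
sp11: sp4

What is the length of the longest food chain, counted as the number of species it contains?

3 species

One longest chain: sp1 → sp2 → sp10.
It has 3 species and 2 links.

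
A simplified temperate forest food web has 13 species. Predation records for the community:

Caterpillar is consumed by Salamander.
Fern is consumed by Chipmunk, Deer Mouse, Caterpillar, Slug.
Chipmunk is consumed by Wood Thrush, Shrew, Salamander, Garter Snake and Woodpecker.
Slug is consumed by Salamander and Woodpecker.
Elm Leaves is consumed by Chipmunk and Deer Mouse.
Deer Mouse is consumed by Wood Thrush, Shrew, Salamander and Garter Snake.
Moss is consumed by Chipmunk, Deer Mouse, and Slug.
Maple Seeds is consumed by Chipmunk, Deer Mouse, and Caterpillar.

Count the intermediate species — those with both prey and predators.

Intermediate species (has both prey and predators): Chipmunk, Slug, Caterpillar, Deer Mouse.
Count: 4.

4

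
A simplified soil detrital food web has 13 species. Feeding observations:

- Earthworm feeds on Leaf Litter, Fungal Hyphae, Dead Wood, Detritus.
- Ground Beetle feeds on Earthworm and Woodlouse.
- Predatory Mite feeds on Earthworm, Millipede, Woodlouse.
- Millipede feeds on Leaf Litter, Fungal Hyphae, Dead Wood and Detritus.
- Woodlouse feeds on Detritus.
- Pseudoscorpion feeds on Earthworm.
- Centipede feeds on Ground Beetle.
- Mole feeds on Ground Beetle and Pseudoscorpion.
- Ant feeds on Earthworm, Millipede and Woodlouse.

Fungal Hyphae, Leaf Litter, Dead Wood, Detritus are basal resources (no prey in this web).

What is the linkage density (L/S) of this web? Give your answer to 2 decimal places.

L/S = 1.62

There are L = 21 links among S = 13 species.
L/S = 21/13 = 1.6154 ≈ 1.62.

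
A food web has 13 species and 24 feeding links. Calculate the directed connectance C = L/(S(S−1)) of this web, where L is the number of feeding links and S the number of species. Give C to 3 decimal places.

C = 0.154

The web has S = 13 species and L = 24 feeding links.
C = L / (S(S−1)) = 24 / 156 = 0.1538 ≈ 0.154.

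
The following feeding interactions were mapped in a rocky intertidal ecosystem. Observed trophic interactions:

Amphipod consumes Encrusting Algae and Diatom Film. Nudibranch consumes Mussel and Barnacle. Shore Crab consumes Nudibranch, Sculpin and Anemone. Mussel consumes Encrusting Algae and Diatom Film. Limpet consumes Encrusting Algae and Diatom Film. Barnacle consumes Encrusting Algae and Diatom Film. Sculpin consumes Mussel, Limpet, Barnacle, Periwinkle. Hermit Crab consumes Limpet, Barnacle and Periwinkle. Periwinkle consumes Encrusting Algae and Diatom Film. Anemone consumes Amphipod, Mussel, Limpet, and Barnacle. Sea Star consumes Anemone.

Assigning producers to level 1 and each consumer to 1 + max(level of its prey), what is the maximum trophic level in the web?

Producers (level 1): Diatom Film, Encrusting Algae.
Diatom Film → Mussel → Anemone → Shore Crab gives Shore Crab level 4.
No species has a prey at level 4, so no species reaches level 5.

4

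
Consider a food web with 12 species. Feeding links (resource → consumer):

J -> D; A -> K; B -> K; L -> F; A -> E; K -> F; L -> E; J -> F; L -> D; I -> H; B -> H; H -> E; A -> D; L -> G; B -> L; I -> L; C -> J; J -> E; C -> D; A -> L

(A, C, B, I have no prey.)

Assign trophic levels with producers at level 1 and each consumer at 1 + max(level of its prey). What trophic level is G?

Trophic level 3

A is a producer → level 1.
L eats A (level 1); other prey at levels: B 1, I 1 → level 2.
G eats L → level 3.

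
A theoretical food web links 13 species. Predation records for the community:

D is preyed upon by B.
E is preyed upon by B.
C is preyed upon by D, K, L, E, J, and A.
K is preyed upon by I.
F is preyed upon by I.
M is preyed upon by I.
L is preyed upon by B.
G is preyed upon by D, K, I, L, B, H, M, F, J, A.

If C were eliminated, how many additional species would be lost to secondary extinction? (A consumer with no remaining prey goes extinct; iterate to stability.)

1

Remove C.
Round 1: E (all prey gone) → extinct.
No further losses. Total secondary extinctions: 1.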